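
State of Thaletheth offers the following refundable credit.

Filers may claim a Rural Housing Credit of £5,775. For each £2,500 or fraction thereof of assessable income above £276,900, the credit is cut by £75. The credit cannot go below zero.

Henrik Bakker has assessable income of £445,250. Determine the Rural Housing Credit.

£675

Rural Housing Credit: income exceeds £276,900 by £168,350, which is 68 full-or-partial £2,500 increments; reduction = 68 × £75 = £5,100, leaving £675.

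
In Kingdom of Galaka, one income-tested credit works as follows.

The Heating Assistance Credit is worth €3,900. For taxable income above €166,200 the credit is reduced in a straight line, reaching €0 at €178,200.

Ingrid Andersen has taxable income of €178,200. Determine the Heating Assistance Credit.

€0

Heating Assistance Credit: €178,200 is at or above €178,200, so the credit is €0.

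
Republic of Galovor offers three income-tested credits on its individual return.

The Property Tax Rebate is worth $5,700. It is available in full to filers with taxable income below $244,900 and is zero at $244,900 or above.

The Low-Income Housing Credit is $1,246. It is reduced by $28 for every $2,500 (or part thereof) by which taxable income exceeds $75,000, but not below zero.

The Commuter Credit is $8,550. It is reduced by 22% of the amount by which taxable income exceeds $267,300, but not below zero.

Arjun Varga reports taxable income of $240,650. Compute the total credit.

Property Tax Rebate: $240,650 is below the $244,900 cutoff, so the full $5,700 applies.
Low-Income Housing Credit: income exceeds $75,000 by $165,650 → 67 increments × $28 = $1,876 ≥ base, so the credit is $0.
Commuter Credit: $240,650 is at or below the $267,300 threshold, so the full $8,550 applies.
Total: $5,700 + $0 + $8,550 = $14,250.

$14,250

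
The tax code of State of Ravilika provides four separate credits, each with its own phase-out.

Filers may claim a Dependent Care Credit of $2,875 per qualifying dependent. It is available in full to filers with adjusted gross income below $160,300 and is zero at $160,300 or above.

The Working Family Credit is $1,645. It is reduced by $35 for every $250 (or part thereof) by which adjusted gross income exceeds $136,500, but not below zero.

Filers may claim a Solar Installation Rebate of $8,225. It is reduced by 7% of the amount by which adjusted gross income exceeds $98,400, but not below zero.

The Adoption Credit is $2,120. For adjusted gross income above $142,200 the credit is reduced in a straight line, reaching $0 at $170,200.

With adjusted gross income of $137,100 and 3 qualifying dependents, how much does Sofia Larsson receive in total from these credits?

Dependent Care Credit: base = 3 × $2,875 = $8,625. $137,100 is below the $160,300 cutoff, so the full $8,625 applies.
Working Family Credit: income exceeds $136,500 by $600, which is 3 full-or-partial $250 increments; reduction = 3 × $35 = $105, leaving $1,540.
Solar Installation Rebate: 7% of the $38,700 excess over $98,400 is $2,709; credit = $8,225 − $2,709 = $5,516.
Adoption Credit: $137,100 is at or below the $142,200 threshold, so the full $2,120 applies.
Total: $8,625 + $1,540 + $5,516 + $2,120 = $17,801.

$17,801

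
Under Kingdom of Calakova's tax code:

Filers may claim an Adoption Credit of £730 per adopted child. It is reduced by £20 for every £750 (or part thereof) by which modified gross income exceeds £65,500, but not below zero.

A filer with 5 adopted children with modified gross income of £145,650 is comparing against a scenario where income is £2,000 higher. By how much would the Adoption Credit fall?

£60

At £145,650 — base = 5 × £730 = £3,650. income exceeds £65,500 by £80,150, which is 107 full-or-partial £750 increments; reduction = 107 × £20 = £2,140, leaving £1,510.
At £147,650 — base = 5 × £730 = £3,650. income exceeds £65,500 by £82,150, which is 110 full-or-partial £750 increments; reduction = 110 × £20 = £2,200, leaving £1,450.
Lost: £1,510 − £1,450 = £60.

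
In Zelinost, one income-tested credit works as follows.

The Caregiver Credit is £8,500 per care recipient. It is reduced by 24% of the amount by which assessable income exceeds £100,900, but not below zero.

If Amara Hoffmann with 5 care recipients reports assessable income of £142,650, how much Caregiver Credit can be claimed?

Caregiver Credit: base = 5 × £8,500 = £42,500. 24% of the £41,750 excess over £100,900 is £10,020; credit = £42,500 − £10,020 = £32,480.

£32,480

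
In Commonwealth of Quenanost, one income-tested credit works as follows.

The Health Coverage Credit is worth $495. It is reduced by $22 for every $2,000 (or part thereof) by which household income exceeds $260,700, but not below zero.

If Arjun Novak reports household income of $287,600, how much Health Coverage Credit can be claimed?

$187

Health Coverage Credit: income exceeds $260,700 by $26,900, which is 14 full-or-partial $2,000 increments; reduction = 14 × $22 = $308, leaving $187.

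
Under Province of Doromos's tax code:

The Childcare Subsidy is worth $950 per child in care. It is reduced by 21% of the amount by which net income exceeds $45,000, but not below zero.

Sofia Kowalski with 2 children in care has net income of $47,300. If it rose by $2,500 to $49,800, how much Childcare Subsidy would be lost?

$525

At $47,300 — base = 2 × $950 = $1,900. 21% of the $2,300 excess over $45,000 is $483; credit = $1,900 − $483 = $1,417.
At $49,800 — base = 2 × $950 = $1,900. 21% of the $4,800 excess over $45,000 is $1,008; credit = $1,900 − $1,008 = $892.
Lost: $1,417 − $892 = $525.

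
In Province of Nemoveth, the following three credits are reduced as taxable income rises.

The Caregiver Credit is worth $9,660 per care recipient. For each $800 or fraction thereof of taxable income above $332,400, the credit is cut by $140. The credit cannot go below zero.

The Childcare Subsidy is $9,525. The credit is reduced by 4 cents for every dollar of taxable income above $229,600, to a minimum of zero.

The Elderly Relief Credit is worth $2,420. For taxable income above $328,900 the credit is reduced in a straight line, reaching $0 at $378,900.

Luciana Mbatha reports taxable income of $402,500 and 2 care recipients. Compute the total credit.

Caregiver Credit: base = 2 × $9,660 = $19,320. income exceeds $332,400 by $70,100, which is 88 full-or-partial $800 increments; reduction = 88 × $140 = $12,320, leaving $7,000.
Childcare Subsidy: 4% of the $172,900 excess over $229,600 is $6,916; credit = $9,525 − $6,916 = $2,609.
Elderly Relief Credit: $402,500 is at or above $378,900, so the credit is $0.
Total: $7,000 + $2,609 + $0 = $9,609.

$9,609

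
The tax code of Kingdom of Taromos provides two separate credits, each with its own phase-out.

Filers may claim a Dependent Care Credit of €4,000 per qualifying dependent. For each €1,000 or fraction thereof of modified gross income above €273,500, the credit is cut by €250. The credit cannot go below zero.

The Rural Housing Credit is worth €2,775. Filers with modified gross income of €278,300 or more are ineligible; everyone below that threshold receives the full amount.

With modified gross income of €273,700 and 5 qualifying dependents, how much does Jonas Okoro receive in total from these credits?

€22,525

Dependent Care Credit: base = 5 × €4,000 = €20,000. income exceeds €273,500 by €200, which is 1 full-or-partial €1,000 increment; reduction = 1 × €250 = €250, leaving €19,750.
Rural Housing Credit: €273,700 is below the €278,300 cutoff, so the full €2,775 applies.
Total: €19,750 + €2,775 = €22,525.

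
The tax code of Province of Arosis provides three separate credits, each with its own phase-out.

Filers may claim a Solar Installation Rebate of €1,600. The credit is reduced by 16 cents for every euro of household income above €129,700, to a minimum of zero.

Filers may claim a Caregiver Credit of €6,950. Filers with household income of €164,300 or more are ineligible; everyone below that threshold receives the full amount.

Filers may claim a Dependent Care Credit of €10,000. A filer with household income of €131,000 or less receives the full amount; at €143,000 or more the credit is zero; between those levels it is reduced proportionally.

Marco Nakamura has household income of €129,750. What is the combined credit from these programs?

Solar Installation Rebate: 16% of the €50 excess over €129,700 is €8; credit = €1,600 − €8 = €1,592.
Caregiver Credit: €129,750 is below the €164,300 cutoff, so the full €6,950 applies.
Dependent Care Credit: €129,750 is at or below the €131,000 threshold, so the full €10,000 applies.
Total: €1,592 + €6,950 + €10,000 = €18,542.

€18,542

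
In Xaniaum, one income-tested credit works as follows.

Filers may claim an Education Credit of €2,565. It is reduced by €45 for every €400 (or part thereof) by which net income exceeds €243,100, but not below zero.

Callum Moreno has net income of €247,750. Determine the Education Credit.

Education Credit: income exceeds €243,100 by €4,650, which is 12 full-or-partial €400 increments; reduction = 12 × €45 = €540, leaving €2,025.

€2,025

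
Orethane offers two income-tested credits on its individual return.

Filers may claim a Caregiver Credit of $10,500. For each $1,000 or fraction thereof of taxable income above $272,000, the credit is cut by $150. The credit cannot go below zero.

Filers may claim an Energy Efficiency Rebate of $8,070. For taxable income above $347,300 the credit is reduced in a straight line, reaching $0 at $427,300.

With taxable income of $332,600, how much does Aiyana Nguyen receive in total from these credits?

$9,420

Caregiver Credit: income exceeds $272,000 by $60,600, which is 61 full-or-partial $1,000 increments; reduction = 61 × $150 = $9,150, leaving $1,350.
Energy Efficiency Rebate: $332,600 is at or below the $347,300 threshold, so the full $8,070 applies.
Total: $1,350 + $8,070 = $9,420.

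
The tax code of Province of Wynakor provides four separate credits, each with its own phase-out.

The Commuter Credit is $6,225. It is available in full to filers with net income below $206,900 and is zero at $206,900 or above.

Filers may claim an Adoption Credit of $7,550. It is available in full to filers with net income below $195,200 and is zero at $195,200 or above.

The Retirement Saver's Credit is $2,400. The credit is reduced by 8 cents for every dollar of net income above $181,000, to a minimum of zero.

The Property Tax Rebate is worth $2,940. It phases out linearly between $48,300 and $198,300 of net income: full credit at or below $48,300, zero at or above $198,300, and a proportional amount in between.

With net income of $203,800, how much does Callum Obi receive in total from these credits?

$6,801

Commuter Credit: $203,800 is below the $206,900 cutoff, so the full $6,225 applies.
Adoption Credit: $203,800 meets or exceeds the $195,200 cutoff, so the credit is $0.
Retirement Saver's Credit: 8% of the $22,800 excess over $181,000 is $1,824; credit = $2,400 − $1,824 = $576.
Property Tax Rebate: $203,800 is at or above $198,300, so the credit is $0.
Total: $6,225 + $0 + $576 + $0 = $6,801.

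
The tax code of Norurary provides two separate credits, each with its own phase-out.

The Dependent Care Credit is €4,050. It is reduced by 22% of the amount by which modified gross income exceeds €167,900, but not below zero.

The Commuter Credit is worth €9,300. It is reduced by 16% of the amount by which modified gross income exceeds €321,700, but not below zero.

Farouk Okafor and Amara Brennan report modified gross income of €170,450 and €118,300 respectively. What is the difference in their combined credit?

€561

Farouk (€170,450): Dependent Care Credit: 22% of the €2,550 excess over €167,900 is €561; credit = €4,050 − €561 = €3,489. Commuter Credit: €170,450 is at or below the €321,700 threshold, so the full €9,300 applies. total €3,489 + €9,300 = €12,789
Amara (€118,300): Dependent Care Credit: €118,300 is at or below the €167,900 threshold, so the full €4,050 applies. Commuter Credit: €118,300 is at or below the €321,700 threshold, so the full €9,300 applies. total €4,050 + €9,300 = €13,350
Difference: |€12,789 − €13,350| = €561.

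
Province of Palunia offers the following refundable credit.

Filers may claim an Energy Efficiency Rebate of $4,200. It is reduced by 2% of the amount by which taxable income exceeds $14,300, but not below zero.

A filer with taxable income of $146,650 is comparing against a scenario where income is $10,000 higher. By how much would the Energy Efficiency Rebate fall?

At $146,650 — 2% of the $132,350 excess over $14,300 is $2,647; credit = $4,200 − $2,647 = $1,553.
At $156,650 — 2% of the $142,350 excess over $14,300 is $2,847; credit = $4,200 − $2,847 = $1,353.
Lost: $1,553 − $1,353 = $200.

$200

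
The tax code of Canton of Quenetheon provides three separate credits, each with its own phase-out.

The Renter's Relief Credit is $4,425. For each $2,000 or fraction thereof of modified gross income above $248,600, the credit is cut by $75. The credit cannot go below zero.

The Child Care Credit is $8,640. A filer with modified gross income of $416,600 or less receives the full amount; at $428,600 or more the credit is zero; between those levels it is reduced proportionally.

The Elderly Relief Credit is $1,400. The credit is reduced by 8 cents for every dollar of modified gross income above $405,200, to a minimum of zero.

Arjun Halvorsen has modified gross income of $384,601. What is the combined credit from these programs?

Renter's Relief Credit: income exceeds $248,600 by $136,001 → 69 increments × $75 = $5,175 ≥ base, so the credit is $0.
Child Care Credit: $384,601 is at or below the $416,600 threshold, so the full $8,640 applies.
Elderly Relief Credit: $384,601 is at or below the $405,200 threshold, so the full $1,400 applies.
Total: $0 + $8,640 + $1,400 = $10,040.

$10,040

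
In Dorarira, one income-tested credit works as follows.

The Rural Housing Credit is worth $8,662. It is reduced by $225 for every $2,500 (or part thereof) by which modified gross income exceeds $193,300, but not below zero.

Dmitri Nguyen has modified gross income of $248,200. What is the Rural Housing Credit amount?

Rural Housing Credit: income exceeds $193,300 by $54,900, which is 22 full-or-partial $2,500 increments; reduction = 22 × $225 = $4,950, leaving $3,712.

$3,712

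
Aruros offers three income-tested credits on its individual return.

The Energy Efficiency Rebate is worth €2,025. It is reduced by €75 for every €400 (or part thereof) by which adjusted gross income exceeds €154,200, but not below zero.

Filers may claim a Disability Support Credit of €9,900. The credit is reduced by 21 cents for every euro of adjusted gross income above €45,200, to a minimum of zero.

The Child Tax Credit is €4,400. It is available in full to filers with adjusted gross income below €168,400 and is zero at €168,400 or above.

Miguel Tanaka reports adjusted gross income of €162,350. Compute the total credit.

€4,850

Energy Efficiency Rebate: income exceeds €154,200 by €8,150, which is 21 full-or-partial €400 increments; reduction = 21 × €75 = €1,575, leaving €450.
Disability Support Credit: 21% of the €117,150 excess over €45,200 is €24,601.50 ≥ base, so the credit is €0.
Child Tax Credit: €162,350 is below the €168,400 cutoff, so the full €4,400 applies.
Total: €450 + €0 + €4,400 = €4,850.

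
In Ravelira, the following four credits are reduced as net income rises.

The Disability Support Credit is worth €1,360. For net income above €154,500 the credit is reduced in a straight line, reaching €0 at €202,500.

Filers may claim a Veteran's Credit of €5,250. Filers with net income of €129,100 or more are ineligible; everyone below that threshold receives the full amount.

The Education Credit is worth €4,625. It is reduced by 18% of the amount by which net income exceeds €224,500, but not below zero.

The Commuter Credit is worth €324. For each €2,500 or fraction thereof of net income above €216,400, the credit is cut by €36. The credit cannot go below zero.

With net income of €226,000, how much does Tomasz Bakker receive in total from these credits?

Disability Support Credit: €226,000 is at or above €202,500, so the credit is €0.
Veteran's Credit: €226,000 meets or exceeds the €129,100 cutoff, so the credit is €0.
Education Credit: 18% of the €1,500 excess over €224,500 is €270; credit = €4,625 − €270 = €4,355.
Commuter Credit: income exceeds €216,400 by €9,600, which is 4 full-or-partial €2,500 increments; reduction = 4 × €36 = €144, leaving €180.
Total: €0 + €0 + €4,355 + €180 = €4,535.

€4,535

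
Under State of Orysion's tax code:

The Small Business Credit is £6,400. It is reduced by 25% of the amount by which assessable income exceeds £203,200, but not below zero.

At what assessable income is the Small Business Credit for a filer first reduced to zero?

The credit falls by 25% of each pound above £203,200, so it reaches zero when the excess is £6,400 / 25% = £25,600: income = £203,200 + £25,600 = £228,800.

£228,800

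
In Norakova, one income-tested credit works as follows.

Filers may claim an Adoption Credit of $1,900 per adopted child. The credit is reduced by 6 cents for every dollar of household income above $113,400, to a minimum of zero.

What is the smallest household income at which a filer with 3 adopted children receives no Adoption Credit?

$208,400

Full credit = 3 × $1,900 = $5,700.
The credit falls by 6% of each dollar above $113,400, so it reaches zero when the excess is $5,700 / 6% = $95,000: income = $113,400 + $95,000 = $208,400.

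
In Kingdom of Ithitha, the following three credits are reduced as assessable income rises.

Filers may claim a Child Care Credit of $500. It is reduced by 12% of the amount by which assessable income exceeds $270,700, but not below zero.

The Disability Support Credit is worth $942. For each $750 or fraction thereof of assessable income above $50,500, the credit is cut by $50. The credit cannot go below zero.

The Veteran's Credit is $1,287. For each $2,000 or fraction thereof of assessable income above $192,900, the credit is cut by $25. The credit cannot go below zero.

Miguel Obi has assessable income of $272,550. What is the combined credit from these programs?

$565

Child Care Credit: 12% of the $1,850 excess over $270,700 is $222; credit = $500 − $222 = $278.
Disability Support Credit: income exceeds $50,500 by $222,050 → 297 increments × $50 = $14,850 ≥ base, so the credit is $0.
Veteran's Credit: income exceeds $192,900 by $79,650, which is 40 full-or-partial $2,000 increments; reduction = 40 × $25 = $1,000, leaving $287.
Total: $278 + $0 + $287 = $565.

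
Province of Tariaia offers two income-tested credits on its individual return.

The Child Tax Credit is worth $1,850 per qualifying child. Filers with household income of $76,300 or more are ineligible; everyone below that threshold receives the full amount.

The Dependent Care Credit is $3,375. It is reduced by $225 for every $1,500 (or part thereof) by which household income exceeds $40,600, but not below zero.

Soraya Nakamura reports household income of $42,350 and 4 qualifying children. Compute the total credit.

Child Tax Credit: base = 4 × $1,850 = $7,400. $42,350 is below the $76,300 cutoff, so the full $7,400 applies.
Dependent Care Credit: income exceeds $40,600 by $1,750, which is 2 full-or-partial $1,500 increments; reduction = 2 × $225 = $450, leaving $2,925.
Total: $7,400 + $2,925 = $10,325.

$10,325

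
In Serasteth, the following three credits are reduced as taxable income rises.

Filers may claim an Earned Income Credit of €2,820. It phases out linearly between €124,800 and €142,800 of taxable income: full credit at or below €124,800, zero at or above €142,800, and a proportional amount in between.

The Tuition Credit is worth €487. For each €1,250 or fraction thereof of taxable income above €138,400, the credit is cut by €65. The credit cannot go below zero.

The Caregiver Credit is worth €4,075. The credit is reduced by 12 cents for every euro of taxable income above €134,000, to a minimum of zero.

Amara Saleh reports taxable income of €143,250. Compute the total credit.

€3,192

Earned Income Credit: €143,250 is at or above €142,800, so the credit is €0.
Tuition Credit: income exceeds €138,400 by €4,850, which is 4 full-or-partial €1,250 increments; reduction = 4 × €65 = €260, leaving €227.
Caregiver Credit: 12% of the €9,250 excess over €134,000 is €1,110; credit = €4,075 − €1,110 = €2,965.
Total: €0 + €227 + €2,965 = €3,192.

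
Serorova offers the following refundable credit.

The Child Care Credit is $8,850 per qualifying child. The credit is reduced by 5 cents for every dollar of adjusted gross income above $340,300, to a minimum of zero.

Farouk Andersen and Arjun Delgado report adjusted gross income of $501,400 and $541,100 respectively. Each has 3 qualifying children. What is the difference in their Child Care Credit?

$1,985

Farouk ($501,400): Child Care Credit: base = 3 × $8,850 = $26,550. 5% of the $161,100 excess over $340,300 is $8,055; credit = $26,550 − $8,055 = $18,495.
Arjun ($541,100): Child Care Credit: base = 3 × $8,850 = $26,550. 5% of the $200,800 excess over $340,300 is $10,040; credit = $26,550 − $10,040 = $16,510.
Difference: |$18,495 − $16,510| = $1,985.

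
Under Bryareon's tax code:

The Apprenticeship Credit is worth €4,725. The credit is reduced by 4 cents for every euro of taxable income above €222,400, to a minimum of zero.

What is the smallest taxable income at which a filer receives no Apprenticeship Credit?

€340,525

The credit falls by 4% of each euro above €222,400, so it reaches zero when the excess is €4,725 / 4% = €118,125: income = €222,400 + €118,125 = €340,525.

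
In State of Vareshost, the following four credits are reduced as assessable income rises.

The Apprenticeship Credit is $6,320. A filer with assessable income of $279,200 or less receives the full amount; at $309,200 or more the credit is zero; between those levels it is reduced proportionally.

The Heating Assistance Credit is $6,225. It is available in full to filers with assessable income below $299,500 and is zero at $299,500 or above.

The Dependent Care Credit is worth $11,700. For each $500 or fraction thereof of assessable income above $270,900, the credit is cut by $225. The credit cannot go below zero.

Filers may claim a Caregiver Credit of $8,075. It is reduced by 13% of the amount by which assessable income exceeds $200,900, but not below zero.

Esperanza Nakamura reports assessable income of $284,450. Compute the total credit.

Apprenticeship Credit: $284,450 is $5,250 into a $30,000 phase-out range, leaving 24,750/30,000 of the credit: $6,320 × 24,750/30,000 = $5,214.
Heating Assistance Credit: $284,450 is below the $299,500 cutoff, so the full $6,225 applies.
Dependent Care Credit: income exceeds $270,900 by $13,550, which is 28 full-or-partial $500 increments; reduction = 28 × $225 = $6,300, leaving $5,400.
Caregiver Credit: 13% of the $83,550 excess over $200,900 is $10,861.50 ≥ base, so the credit is $0.
Total: $5,214 + $6,225 + $5,400 + $0 = $16,839.

$16,839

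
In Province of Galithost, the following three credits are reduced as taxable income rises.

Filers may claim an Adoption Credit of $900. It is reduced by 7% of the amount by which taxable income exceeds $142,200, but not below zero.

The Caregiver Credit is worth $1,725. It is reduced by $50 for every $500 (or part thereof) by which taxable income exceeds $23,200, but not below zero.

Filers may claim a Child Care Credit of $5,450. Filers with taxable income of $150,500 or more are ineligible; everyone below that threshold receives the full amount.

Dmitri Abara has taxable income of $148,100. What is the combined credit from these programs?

Adoption Credit: 7% of the $5,900 excess over $142,200 is $413; credit = $900 − $413 = $487.
Caregiver Credit: income exceeds $23,200 by $124,900 → 250 increments × $50 = $12,500 ≥ base, so the credit is $0.
Child Care Credit: $148,100 is below the $150,500 cutoff, so the full $5,450 applies.
Total: $487 + $0 + $5,450 = $5,937.

$5,937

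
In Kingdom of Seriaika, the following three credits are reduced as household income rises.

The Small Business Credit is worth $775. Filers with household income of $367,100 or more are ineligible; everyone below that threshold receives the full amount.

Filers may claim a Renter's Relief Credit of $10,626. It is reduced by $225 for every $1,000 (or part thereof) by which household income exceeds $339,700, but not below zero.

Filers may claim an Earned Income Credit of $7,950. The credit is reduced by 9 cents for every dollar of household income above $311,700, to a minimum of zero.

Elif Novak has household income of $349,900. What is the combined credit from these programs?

$13,438

Small Business Credit: $349,900 is below the $367,100 cutoff, so the full $775 applies.
Renter's Relief Credit: income exceeds $339,700 by $10,200, which is 11 full-or-partial $1,000 increments; reduction = 11 × $225 = $2,475, leaving $8,151.
Earned Income Credit: 9% of the $38,200 excess over $311,700 is $3,438; credit = $7,950 − $3,438 = $4,512.
Total: $775 + $8,151 + $4,512 = $13,438.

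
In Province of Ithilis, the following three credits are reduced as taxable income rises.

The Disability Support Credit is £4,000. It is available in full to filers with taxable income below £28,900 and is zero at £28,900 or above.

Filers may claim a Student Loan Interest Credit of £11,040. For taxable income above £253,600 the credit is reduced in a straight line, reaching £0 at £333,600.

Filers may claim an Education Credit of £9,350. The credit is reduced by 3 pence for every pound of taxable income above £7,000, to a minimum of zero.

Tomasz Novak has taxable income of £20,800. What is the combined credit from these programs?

Disability Support Credit: £20,800 is below the £28,900 cutoff, so the full £4,000 applies.
Student Loan Interest Credit: £20,800 is at or below the £253,600 threshold, so the full £11,040 applies.
Education Credit: 3% of the £13,800 excess over £7,000 is £414; credit = £9,350 − £414 = £8,936.
Total: £4,000 + £11,040 + £8,936 = £23,976.

£23,976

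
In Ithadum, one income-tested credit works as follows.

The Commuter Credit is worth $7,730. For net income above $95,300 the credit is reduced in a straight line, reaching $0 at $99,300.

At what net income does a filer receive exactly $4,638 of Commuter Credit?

$96,900

$4,638 is 4,638/7,730 of the full $7,730, so 3,092/7,730 of the $4,000 range has been used: income = $95,300 + $4,000 × 3,092/7,730 = $96,900.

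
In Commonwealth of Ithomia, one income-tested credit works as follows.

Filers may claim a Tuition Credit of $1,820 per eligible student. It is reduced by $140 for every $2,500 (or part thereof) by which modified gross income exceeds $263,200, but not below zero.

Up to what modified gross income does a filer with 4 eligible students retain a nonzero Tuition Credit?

$390,700

Full credit = 4 × $1,820 = $7,280.
After 51 increments the reduction is 51 × $140 = $7,140, leaving $140; one more increment wipes it out. Increment 51 ends at excess 51 × $2,500 = $127,500, so the highest qualifying income is $263,200 + $127,500 = $390,700.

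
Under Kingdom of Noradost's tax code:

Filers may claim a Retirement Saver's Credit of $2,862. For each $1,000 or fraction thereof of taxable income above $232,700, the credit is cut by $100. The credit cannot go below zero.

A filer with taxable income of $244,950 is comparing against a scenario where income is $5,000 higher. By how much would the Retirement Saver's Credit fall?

$500

At $244,950 — income exceeds $232,700 by $12,250, which is 13 full-or-partial $1,000 increments; reduction = 13 × $100 = $1,300, leaving $1,562.
At $249,950 — income exceeds $232,700 by $17,250, which is 18 full-or-partial $1,000 increments; reduction = 18 × $100 = $1,800, leaving $1,062.
Lost: $1,562 − $1,062 = $500.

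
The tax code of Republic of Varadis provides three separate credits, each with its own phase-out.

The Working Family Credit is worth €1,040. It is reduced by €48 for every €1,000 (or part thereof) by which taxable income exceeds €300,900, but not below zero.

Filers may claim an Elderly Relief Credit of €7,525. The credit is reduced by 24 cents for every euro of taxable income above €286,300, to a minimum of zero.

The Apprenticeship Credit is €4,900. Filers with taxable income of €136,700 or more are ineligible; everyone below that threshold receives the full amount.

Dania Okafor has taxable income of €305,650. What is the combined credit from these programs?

Working Family Credit: income exceeds €300,900 by €4,750, which is 5 full-or-partial €1,000 increments; reduction = 5 × €48 = €240, leaving €800.
Elderly Relief Credit: 24% of the €19,350 excess over €286,300 is €4,644; credit = €7,525 − €4,644 = €2,881.
Apprenticeship Credit: €305,650 meets or exceeds the €136,700 cutoff, so the credit is €0.
Total: €800 + €2,881 + €0 = €3,681.

€3,681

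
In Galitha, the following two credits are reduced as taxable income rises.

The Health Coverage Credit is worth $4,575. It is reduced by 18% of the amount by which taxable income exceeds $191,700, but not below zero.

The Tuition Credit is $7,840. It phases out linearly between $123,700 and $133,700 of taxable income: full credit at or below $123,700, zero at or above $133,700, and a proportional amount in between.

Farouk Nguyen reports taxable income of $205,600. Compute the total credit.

$2,073

Health Coverage Credit: 18% of the $13,900 excess over $191,700 is $2,502; credit = $4,575 − $2,502 = $2,073.
Tuition Credit: $205,600 is at or above $133,700, so the credit is $0.
Total: $2,073 + $0 = $2,073.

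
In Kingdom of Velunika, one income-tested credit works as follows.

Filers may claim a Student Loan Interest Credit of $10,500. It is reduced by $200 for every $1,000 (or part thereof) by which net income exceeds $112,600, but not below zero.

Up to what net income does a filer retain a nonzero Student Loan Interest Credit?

After 52 increments the reduction is 52 × $200 = $10,400, leaving $100; one more increment wipes it out. Increment 52 ends at excess 52 × $1,000 = $52,000, so the highest qualifying income is $112,600 + $52,000 = $164,600.

$164,600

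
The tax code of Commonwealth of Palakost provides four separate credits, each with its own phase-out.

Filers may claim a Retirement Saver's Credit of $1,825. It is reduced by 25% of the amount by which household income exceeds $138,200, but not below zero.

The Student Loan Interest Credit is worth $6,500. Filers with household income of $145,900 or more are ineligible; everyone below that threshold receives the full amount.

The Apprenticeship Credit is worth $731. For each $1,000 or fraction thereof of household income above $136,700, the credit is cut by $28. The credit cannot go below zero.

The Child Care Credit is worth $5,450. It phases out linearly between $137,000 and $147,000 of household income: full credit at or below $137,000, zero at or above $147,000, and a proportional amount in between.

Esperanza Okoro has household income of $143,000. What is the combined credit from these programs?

$9,840

Retirement Saver's Credit: 25% of the $4,800 excess over $138,200 is $1,200; credit = $1,825 − $1,200 = $625.
Student Loan Interest Credit: $143,000 is below the $145,900 cutoff, so the full $6,500 applies.
Apprenticeship Credit: income exceeds $136,700 by $6,300, which is 7 full-or-partial $1,000 increments; reduction = 7 × $28 = $196, leaving $535.
Child Care Credit: $143,000 is $6,000 into a $10,000 phase-out range, leaving 4,000/10,000 of the credit: $5,450 × 4,000/10,000 = $2,180.
Total: $625 + $6,500 + $535 + $2,180 = $9,840.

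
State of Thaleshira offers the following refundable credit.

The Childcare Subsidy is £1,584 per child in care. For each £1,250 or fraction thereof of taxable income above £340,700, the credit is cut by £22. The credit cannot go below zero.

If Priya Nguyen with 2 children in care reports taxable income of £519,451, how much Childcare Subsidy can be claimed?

Childcare Subsidy: base = 2 × £1,584 = £3,168. income exceeds £340,700 by £178,751 → 144 increments × £22 = £3,168 ≥ base, so the credit is £0.

£0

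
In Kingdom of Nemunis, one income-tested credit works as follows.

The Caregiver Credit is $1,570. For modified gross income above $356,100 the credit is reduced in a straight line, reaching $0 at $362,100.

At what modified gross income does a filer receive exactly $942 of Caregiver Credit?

$942 is 942/1,570 of the full $1,570, so 628/1,570 of the $6,000 range has been used: income = $356,100 + $6,000 × 628/1,570 = $358,500.

$358,500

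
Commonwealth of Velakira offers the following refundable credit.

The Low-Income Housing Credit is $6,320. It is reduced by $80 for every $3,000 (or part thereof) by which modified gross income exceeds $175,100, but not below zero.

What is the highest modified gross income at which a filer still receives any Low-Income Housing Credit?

After 78 increments the reduction is 78 × $80 = $6,240, leaving $80; one more increment wipes it out. Increment 78 ends at excess 78 × $3,000 = $234,000, so the highest qualifying income is $175,100 + $234,000 = $409,100.

$409,100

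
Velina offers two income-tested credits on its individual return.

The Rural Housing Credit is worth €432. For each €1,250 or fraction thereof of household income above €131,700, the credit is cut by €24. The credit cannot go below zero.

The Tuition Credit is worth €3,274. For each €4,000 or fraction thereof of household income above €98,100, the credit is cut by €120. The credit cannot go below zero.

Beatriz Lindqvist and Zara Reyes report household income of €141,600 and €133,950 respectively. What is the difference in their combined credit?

€384

Beatriz (€141,600): Rural Housing Credit: income exceeds €131,700 by €9,900, which is 8 full-or-partial €1,250 increments; reduction = 8 × €24 = €192, leaving €240. Tuition Credit: income exceeds €98,100 by €43,500, which is 11 full-or-partial €4,000 increments; reduction = 11 × €120 = €1,320, leaving €1,954. total €240 + €1,954 = €2,194
Zara (€133,950): Rural Housing Credit: income exceeds €131,700 by €2,250, which is 2 full-or-partial €1,250 increments; reduction = 2 × €24 = €48, leaving €384. Tuition Credit: income exceeds €98,100 by €35,850, which is 9 full-or-partial €4,000 increments; reduction = 9 × €120 = €1,080, leaving €2,194. total €384 + €2,194 = €2,578
Difference: |€2,194 − €2,578| = €384.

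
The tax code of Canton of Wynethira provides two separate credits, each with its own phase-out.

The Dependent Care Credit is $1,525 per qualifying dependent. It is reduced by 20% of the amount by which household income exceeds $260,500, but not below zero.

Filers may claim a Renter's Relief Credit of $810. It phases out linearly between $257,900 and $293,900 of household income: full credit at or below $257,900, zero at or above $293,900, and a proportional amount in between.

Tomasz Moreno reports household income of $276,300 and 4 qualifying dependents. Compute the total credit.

Dependent Care Credit: base = 4 × $1,525 = $6,100. 20% of the $15,800 excess over $260,500 is $3,160; credit = $6,100 − $3,160 = $2,940.
Renter's Relief Credit: $276,300 is $18,400 into a $36,000 phase-out range, leaving 17,600/36,000 of the credit: $810 × 17,600/36,000 = $396.
Total: $2,940 + $396 = $3,336.

$3,336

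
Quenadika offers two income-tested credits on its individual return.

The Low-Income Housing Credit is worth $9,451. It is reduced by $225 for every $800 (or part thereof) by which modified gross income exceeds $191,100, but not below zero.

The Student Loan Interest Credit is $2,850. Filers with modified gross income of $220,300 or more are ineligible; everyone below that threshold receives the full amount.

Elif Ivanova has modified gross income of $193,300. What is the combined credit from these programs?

$11,626

Low-Income Housing Credit: income exceeds $191,100 by $2,200, which is 3 full-or-partial $800 increments; reduction = 3 × $225 = $675, leaving $8,776.
Student Loan Interest Credit: $193,300 is below the $220,300 cutoff, so the full $2,850 applies.
Total: $8,776 + $2,850 = $11,626.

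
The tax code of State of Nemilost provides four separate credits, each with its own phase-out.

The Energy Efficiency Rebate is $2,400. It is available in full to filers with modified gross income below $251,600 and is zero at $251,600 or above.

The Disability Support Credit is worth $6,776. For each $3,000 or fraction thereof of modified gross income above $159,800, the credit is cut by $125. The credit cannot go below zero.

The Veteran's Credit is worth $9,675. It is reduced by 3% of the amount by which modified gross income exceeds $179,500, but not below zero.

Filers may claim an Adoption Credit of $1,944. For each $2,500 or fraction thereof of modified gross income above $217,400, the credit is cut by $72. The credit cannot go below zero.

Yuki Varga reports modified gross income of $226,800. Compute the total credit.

Energy Efficiency Rebate: $226,800 is below the $251,600 cutoff, so the full $2,400 applies.
Disability Support Credit: income exceeds $159,800 by $67,000, which is 23 full-or-partial $3,000 increments; reduction = 23 × $125 = $2,875, leaving $3,901.
Veteran's Credit: 3% of the $47,300 excess over $179,500 is $1,419; credit = $9,675 − $1,419 = $8,256.
Adoption Credit: income exceeds $217,400 by $9,400, which is 4 full-or-partial $2,500 increments; reduction = 4 × $72 = $288, leaving $1,656.
Total: $2,400 + $3,901 + $8,256 + $1,656 = $16,213.

$16,213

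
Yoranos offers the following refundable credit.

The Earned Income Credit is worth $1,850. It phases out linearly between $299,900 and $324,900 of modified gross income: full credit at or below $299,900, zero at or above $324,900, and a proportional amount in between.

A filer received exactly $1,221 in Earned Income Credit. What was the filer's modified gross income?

$308,400

$1,221 is 1,221/1,850 of the full $1,850, so 629/1,850 of the $25,000 range has been used: income = $299,900 + $25,000 × 629/1,850 = $308,400.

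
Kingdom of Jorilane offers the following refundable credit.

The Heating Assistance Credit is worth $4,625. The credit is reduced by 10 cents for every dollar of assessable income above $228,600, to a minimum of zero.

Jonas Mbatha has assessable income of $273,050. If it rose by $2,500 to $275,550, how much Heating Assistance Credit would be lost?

At $273,050 — 10% of the $44,450 excess over $228,600 is $4,445; credit = $4,625 − $4,445 = $180.
At $275,550 — 10% of the $46,950 excess over $228,600 is $4,695 ≥ base, so the credit is $0.
Lost: $180 − $0 = $180.

$180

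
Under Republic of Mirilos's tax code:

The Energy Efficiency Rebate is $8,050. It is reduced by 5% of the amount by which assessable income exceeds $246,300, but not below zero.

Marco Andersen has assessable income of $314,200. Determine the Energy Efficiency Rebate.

$4,655

Energy Efficiency Rebate: 5% of the $67,900 excess over $246,300 is $3,395; credit = $8,050 − $3,395 = $4,655.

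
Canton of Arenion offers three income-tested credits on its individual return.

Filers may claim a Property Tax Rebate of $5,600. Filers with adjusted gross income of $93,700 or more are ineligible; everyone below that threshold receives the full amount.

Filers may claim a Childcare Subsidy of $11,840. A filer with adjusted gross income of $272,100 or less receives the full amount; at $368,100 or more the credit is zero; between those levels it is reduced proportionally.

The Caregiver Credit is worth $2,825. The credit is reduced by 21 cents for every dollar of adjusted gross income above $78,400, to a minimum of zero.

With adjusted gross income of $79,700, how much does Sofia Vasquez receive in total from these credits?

Property Tax Rebate: $79,700 is below the $93,700 cutoff, so the full $5,600 applies.
Childcare Subsidy: $79,700 is at or below the $272,100 threshold, so the full $11,840 applies.
Caregiver Credit: 21% of the $1,300 excess over $78,400 is $273; credit = $2,825 − $273 = $2,552.
Total: $5,600 + $11,840 + $2,552 = $19,992.

$19,992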